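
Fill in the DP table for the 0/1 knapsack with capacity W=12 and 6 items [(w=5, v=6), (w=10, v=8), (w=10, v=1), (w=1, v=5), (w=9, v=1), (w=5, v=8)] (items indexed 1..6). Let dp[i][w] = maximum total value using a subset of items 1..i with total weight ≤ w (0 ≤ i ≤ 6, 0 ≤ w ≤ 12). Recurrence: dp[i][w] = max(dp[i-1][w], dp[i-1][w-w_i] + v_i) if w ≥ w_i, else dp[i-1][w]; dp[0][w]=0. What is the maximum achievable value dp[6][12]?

19

i\w   0   1   2   3   4   5   6   7   8   9  10  11  12
  0   0   0   0   0   0   0   0   0   0   0   0   0   0
  1   0   0   0   0   0   6   6   6   6   6   6   6   6
  2   0   0   0   0   0   6   6   6   6   6   8   8   8
  3   0   0   0   0   0   6   6   6   6   6   8   8   8
  4   0   5   5   5   5   6  11  11  11  11  11  13  13
  5   0   5   5   5   5   6  11  11  11  11  11  13  13
  6   0   5   5   5   5   8  13  13  13  13  14  19  19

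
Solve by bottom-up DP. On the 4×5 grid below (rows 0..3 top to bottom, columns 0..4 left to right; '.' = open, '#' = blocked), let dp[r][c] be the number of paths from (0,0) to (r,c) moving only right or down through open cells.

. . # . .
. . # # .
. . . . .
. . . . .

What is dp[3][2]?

7

r\c   0   1   2   3   4
  0   1   1   0   0   0
  1   1   2   0   0   0
  2   1   3   3   3   3
  3   1   4   7  10  13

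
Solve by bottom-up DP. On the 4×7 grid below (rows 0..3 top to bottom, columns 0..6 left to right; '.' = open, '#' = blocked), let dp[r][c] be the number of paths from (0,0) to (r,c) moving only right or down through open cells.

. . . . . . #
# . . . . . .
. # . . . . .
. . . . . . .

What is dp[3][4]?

r\c   0   1   2   3   4   5   6
  0   1   1   1   1   1   1   0
  1   0   1   2   3   4   5   5
  2   0   0   2   5   9  14  19
  3   0   0   2   7  16  30  49

16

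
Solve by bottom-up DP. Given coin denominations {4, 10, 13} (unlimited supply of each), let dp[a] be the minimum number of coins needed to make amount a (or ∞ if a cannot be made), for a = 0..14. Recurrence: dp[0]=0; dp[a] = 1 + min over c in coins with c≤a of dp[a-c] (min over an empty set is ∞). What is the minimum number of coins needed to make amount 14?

2

 a  0  1  2  3  4  5  6  7  8  9 10 11 12 13 14
dp  0  -  -  -  1  -  -  -  2  -  1  -  3  1  2
(- denotes ∞ / unreachable)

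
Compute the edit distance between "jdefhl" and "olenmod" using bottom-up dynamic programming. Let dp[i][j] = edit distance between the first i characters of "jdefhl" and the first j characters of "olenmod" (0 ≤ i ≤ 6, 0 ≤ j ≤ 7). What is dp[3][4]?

3

   ''  o  l  e  n  m  o  d
''  0  1  2  3  4  5  6  7
 j  1  1  2  3  4  5  6  7
 d  2  2  2  3  4  5  6  6
 e  3  3  3  2  3  4  5  6
 f  4  4  4  3  3  4  5  6
 h  5  5  5  4  4  4  5  6
 l  6  6  5  5  5  5  5  6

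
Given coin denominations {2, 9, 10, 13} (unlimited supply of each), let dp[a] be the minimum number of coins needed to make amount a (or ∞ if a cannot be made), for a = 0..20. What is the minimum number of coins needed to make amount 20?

 a  0  1  2  3  4  5  6  7  8  9 10 11 12 13 14 15 16 17 18 19 20
dp  0  -  1  -  2  -  3  -  4  1  1  2  2  1  3  2  4  3  2  2  2
(- denotes ∞ / unreachable)

2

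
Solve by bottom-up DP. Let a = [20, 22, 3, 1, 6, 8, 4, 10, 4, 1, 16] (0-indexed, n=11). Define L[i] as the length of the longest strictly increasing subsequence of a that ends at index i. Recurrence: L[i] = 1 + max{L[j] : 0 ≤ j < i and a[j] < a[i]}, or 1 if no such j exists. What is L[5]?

   i    0    1    2    3    4    5    6    7    8    9   10
a[i]   20   22    3    1    6    8    4   10    4    1   16
L[i]    1    2    1    1    2    3    2    4    2    1    5

3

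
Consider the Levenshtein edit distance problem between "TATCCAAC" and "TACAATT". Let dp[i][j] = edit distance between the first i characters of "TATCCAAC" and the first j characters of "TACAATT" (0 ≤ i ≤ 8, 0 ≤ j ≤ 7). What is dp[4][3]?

   ''  T  A  C  A  A  T  T
''  0  1  2  3  4  5  6  7
 T  1  0  1  2  3  4  5  6
 A  2  1  0  1  2  3  4  5
 T  3  2  1  1  2  3  3  4
 C  4  3  2  1  2  3  4  4
 C  5  4  3  2  2  3  4  5
 A  6  5  4  3  2  2  3  4
 A  7  6  5  4  3  2  3  4
 C  8  7  6  5  4  3  3  4

1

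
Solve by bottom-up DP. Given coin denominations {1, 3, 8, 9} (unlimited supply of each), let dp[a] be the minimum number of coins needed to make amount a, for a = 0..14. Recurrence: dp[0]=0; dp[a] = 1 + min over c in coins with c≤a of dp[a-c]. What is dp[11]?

 a  0  1  2  3  4  5  6  7  8  9 10 11 12 13 14
dp  0  1  2  1  2  3  2  3  1  1  2  2  2  3  3

2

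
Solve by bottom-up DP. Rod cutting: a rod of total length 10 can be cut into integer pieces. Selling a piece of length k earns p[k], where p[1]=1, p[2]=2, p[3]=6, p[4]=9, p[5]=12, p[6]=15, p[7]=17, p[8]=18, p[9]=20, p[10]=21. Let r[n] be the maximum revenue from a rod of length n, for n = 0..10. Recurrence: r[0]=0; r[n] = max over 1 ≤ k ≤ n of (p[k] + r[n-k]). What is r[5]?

   n    0    1    2    3    4    5    6    7    8    9   10
r[n]    0    1    2    6    9   12   15   17   18   21   24

12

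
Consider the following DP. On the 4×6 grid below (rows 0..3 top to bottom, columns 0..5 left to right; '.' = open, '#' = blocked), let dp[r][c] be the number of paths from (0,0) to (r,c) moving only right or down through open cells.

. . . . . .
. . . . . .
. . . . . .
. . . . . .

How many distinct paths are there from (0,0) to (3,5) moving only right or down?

r\c   0   1   2   3   4   5
  0   1   1   1   1   1   1
  1   1   2   3   4   5   6
  2   1   3   6  10  15  21
  3   1   4  10  20  35  56

56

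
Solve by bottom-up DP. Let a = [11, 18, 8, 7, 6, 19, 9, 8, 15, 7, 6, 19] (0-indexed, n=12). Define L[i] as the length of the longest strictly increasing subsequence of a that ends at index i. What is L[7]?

   i    0    1    2    3    4    5    6    7    8    9   10   11
a[i]   11   18    8    7    6   19    9    8   15    7    6   19
L[i]    1    2    1    1    1    3    2    2    3    2    1    4

2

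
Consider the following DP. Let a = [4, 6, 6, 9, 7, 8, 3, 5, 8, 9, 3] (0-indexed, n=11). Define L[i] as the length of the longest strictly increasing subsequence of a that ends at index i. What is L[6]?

1

   i    0    1    2    3    4    5    6    7    8    9   10
a[i]    4    6    6    9    7    8    3    5    8    9    3
L[i]    1    2    2    3    3    4    1    2    4    5    1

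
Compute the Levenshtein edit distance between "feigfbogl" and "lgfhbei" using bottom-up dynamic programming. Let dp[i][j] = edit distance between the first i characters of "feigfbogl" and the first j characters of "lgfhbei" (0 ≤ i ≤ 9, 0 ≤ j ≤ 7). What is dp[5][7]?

6

   ''  l  g  f  h  b  e  i
''  0  1  2  3  4  5  6  7
 f  1  1  2  2  3  4  5  6
 e  2  2  2  3  3  4  4  5
 i  3  3  3  3  4  4  5  4
 g  4  4  3  4  4  5  5  5
 f  5  5  4  3  4  5  6  6
 b  6  6  5  4  4  4  5  6
 o  7  7  6  5  5  5  5  6
 g  8  8  7  6  6  6  6  6
 l  9  8  8  7  7  7  7  7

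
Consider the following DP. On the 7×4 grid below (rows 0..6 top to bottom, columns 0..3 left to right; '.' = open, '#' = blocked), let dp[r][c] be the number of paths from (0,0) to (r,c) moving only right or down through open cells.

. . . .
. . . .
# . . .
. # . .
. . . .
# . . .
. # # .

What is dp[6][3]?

24

r\c   0   1   2   3
  0   1   1   1   1
  1   1   2   3   4
  2   0   2   5   9
  3   0   0   5  14
  4   0   0   5  19
  5   0   0   5  24
  6   0   0   0  24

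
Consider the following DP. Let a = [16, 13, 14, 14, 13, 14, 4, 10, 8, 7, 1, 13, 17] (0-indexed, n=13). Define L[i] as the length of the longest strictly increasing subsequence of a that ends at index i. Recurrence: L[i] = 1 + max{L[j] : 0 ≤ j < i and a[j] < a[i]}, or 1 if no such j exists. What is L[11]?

   i    0    1    2    3    4    5    6    7    8    9   10   11   12
a[i]   16   13   14   14   13   14    4   10    8    7    1   13   17
L[i]    1    1    2    2    1    2    1    2    2    2    1    3    4

3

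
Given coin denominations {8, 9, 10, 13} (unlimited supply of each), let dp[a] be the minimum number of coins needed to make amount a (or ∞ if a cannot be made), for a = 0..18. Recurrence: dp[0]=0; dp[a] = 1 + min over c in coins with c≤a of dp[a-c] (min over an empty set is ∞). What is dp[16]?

 a  0  1  2  3  4  5  6  7  8  9 10 11 12 13 14 15 16 17 18
dp  0  -  -  -  -  -  -  -  1  1  1  -  -  1  -  -  2  2  2
(- denotes ∞ / unreachable)

2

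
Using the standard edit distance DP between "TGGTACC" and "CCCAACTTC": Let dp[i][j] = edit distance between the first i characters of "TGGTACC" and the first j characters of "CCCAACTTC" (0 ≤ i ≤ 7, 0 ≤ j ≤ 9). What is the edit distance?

   ''  C  C  C  A  A  C  T  T  C
''  0  1  2  3  4  5  6  7  8  9
 T  1  1  2  3  4  5  6  6  7  8
 G  2  2  2  3  4  5  6  7  7  8
 G  3  3  3  3  4  5  6  7  8  8
 T  4  4  4  4  4  5  6  6  7  8
 A  5  5  5  5  4  4  5  6  7  8
 C  6  5  5  5  5  5  4  5  6  7
 C  7  6  5  5  6  6  5  5  6  6

6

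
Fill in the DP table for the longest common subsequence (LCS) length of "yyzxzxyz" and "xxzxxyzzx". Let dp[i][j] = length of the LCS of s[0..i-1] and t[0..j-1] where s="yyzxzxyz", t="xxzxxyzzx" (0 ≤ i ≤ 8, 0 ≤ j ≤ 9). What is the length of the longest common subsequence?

   ''  x  x  z  x  x  y  z  z  x
''  0  0  0  0  0  0  0  0  0  0
 y  0  0  0  0  0  0  1  1  1  1
 y  0  0  0  0  0  0  1  1  1  1
 z  0  0  0  1  1  1  1  2  2  2
 x  0  1  1  1  2  2  2  2  2  3
 z  0  1  1  2  2  2  2  3  3  3
 x  0  1  2  2  3  3  3  3  3  4
 y  0  1  2  2  3  3  4  4  4  4
 z  0  1  2  3  3  3  4  5  5  5

5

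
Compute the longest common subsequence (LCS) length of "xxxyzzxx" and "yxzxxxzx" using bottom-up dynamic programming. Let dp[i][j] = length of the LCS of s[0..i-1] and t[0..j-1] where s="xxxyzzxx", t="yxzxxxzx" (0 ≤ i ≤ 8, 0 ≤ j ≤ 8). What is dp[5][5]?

   ''  y  x  z  x  x  x  z  x
''  0  0  0  0  0  0  0  0  0
 x  0  0  1  1  1  1  1  1  1
 x  0  0  1  1  2  2  2  2  2
 x  0  0  1  1  2  3  3  3  3
 y  0  1  1  1  2  3  3  3  3
 z  0  1  1  2  2  3  3  4  4
 z  0  1  1  2  2  3  3  4  4
 x  0  1  2  2  3  3  4  4  5
 x  0  1  2  2  3  4  4  4  5

3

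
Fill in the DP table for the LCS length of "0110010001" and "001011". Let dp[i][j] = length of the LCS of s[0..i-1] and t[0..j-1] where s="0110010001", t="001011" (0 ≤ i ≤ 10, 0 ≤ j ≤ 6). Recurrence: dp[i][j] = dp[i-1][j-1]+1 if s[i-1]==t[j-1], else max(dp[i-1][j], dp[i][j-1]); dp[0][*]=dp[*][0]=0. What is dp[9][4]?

   ''  0  0  1  0  1  1
''  0  0  0  0  0  0  0
 0  0  1  1  1  1  1  1
 1  0  1  1  2  2  2  2
 1  0  1  1  2  2  3  3
 0  0  1  2  2  3  3  3
 0  0  1  2  2  3  3  3
 1  0  1  2  3  3  4  4
 0  0  1  2  3  4  4  4
 0  0  1  2  3  4  4  4
 0  0  1  2  3  4  4  4
 1  0  1  2  3  4  5  5

4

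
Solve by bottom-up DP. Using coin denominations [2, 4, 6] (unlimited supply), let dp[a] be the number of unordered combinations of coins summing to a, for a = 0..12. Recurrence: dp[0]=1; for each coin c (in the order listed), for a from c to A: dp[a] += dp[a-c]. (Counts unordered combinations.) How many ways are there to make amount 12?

7

after  coin     0     1     2     3     4     5     6     7     8     9    10    11    12
          2     1     0     1     0     1     0     1     0     1     0     1     0     1
          4     1     0     1     0     2     0     2     0     3     0     3     0     4
          6     1     0     1     0     2     0     3     0     4     0     5     0     7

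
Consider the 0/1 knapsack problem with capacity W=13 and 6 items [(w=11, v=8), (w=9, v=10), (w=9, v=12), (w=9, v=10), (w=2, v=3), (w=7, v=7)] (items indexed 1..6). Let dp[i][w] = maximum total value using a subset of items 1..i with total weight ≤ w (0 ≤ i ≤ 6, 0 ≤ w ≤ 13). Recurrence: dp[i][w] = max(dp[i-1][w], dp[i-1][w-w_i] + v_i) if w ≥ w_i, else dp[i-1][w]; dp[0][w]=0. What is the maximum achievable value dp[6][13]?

i\w   0   1   2   3   4   5   6   7   8   9  10  11  12  13
  0   0   0   0   0   0   0   0   0   0   0   0   0   0   0
  1   0   0   0   0   0   0   0   0   0   0   0   8   8   8
  2   0   0   0   0   0   0   0   0   0  10  10  10  10  10
  3   0   0   0   0   0   0   0   0   0  12  12  12  12  12
  4   0   0   0   0   0   0   0   0   0  12  12  12  12  12
  5   0   0   3   3   3   3   3   3   3  12  12  15  15  15
  6   0   0   3   3   3   3   3   7   7  12  12  15  15  15

15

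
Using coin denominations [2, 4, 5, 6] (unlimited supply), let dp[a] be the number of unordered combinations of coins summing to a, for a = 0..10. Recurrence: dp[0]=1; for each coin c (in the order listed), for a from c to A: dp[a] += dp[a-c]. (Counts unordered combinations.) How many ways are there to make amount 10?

after  coin     0     1     2     3     4     5     6     7     8     9    10
          2     1     0     1     0     1     0     1     0     1     0     1
          4     1     0     1     0     2     0     2     0     3     0     3
          5     1     0     1     0     2     1     2     1     3     2     4
          6     1     0     1     0     2     1     3     1     4     2     6

6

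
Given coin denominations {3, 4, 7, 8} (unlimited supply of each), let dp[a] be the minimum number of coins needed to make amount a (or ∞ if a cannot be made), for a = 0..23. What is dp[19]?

 a  0  1  2  3  4  5  6  7  8  9 10 11 12 13 14 15 16 17 18 19 20 21 22 23
dp  0  -  -  1  1  -  2  1  1  3  2  2  2  3  2  2  2  3  3  3  3  3  3  3
(- denotes ∞ / unreachable)

3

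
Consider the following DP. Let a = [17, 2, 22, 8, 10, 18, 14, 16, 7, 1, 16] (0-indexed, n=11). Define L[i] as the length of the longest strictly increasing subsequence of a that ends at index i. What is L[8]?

2

   i    0    1    2    3    4    5    6    7    8    9   10
a[i]   17    2   22    8   10   18   14   16    7    1   16
L[i]    1    1    2    2    3    4    4    5    2    1    5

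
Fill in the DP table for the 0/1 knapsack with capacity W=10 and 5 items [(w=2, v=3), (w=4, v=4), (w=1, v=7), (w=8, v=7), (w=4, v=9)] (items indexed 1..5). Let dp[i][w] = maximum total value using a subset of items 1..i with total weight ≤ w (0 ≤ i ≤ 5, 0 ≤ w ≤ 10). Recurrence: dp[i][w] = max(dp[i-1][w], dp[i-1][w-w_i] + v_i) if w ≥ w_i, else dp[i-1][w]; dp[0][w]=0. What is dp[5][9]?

20

i\w   0   1   2   3   4   5   6   7   8   9  10
  0   0   0   0   0   0   0   0   0   0   0   0
  1   0   0   3   3   3   3   3   3   3   3   3
  2   0   0   3   3   4   4   7   7   7   7   7
  3   0   7   7  10  10  11  11  14  14  14  14
  4   0   7   7  10  10  11  11  14  14  14  14
  5   0   7   7  10  10  16  16  19  19  20  20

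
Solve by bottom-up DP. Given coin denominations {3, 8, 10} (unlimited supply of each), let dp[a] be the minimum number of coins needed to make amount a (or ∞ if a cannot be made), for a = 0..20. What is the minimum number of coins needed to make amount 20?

 a  0  1  2  3  4  5  6  7  8  9 10 11 12 13 14 15 16 17 18 19 20
dp  0  -  -  1  -  -  2  -  1  3  1  2  4  2  3  5  2  4  2  3  2
(- denotes ∞ / unreachable)

2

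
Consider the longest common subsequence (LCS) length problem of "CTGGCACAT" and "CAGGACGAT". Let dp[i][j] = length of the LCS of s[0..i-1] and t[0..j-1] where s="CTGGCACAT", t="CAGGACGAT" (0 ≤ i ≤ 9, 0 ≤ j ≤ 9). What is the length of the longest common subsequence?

7

   ''  C  A  G  G  A  C  G  A  T
''  0  0  0  0  0  0  0  0  0  0
 C  0  1  1  1  1  1  1  1  1  1
 T  0  1  1  1  1  1  1  1  1  2
 G  0  1  1  2  2  2  2  2  2  2
 G  0  1  1  2  3  3  3  3  3  3
 C  0  1  1  2  3  3  4  4  4  4
 A  0  1  2  2  3  4  4  4  5  5
 C  0  1  2  2  3  4  5  5  5  5
 A  0  1  2  2  3  4  5  5  6  6
 T  0  1  2  2  3  4  5  5  6  7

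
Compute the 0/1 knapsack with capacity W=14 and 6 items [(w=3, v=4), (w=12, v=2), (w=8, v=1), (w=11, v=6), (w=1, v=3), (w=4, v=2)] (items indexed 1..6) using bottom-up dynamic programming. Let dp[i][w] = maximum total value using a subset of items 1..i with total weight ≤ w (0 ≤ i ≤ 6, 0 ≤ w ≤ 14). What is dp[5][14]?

i\w   0   1   2   3   4   5   6   7   8   9  10  11  12  13  14
  0   0   0   0   0   0   0   0   0   0   0   0   0   0   0   0
  1   0   0   0   4   4   4   4   4   4   4   4   4   4   4   4
  2   0   0   0   4   4   4   4   4   4   4   4   4   4   4   4
  3   0   0   0   4   4   4   4   4   4   4   4   5   5   5   5
  4   0   0   0   4   4   4   4   4   4   4   4   6   6   6  10
  5   0   3   3   4   7   7   7   7   7   7   7   7   9   9  10
  6   0   3   3   4   7   7   7   7   9   9   9   9   9   9  10

10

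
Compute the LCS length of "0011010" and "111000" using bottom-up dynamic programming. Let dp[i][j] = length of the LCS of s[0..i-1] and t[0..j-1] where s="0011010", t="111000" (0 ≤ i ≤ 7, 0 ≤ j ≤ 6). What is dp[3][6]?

2

   ''  1  1  1  0  0  0
''  0  0  0  0  0  0  0
 0  0  0  0  0  1  1  1
 0  0  0  0  0  1  2  2
 1  0  1  1  1  1  2  2
 1  0  1  2  2  2  2  2
 0  0  1  2  2  3  3  3
 1  0  1  2  3  3  3  3
 0  0  1  2  3  4  4  4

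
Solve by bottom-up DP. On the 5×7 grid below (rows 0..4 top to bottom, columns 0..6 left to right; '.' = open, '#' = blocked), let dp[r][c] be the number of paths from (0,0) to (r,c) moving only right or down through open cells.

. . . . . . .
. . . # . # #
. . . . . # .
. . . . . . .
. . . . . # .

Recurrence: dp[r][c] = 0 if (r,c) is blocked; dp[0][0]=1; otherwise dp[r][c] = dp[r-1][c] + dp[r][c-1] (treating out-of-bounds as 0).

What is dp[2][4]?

7

r\c   0   1   2   3   4   5   6
  0   1   1   1   1   1   1   1
  1   1   2   3   0   1   0   0
  2   1   3   6   6   7   0   0
  3   1   4  10  16  23  23  23
  4   1   5  15  31  54   0  23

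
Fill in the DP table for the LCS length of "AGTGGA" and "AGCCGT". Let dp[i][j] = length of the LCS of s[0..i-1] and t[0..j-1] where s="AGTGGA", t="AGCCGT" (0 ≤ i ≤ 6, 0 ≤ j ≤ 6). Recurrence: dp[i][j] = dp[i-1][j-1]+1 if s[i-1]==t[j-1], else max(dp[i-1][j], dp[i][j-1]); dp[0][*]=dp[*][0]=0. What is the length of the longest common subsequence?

3

   ''  A  G  C  C  G  T
''  0  0  0  0  0  0  0
 A  0  1  1  1  1  1  1
 G  0  1  2  2  2  2  2
 T  0  1  2  2  2  2  3
 G  0  1  2  2  2  3  3
 G  0  1  2  2  2  3  3
 A  0  1  2  2  2  3  3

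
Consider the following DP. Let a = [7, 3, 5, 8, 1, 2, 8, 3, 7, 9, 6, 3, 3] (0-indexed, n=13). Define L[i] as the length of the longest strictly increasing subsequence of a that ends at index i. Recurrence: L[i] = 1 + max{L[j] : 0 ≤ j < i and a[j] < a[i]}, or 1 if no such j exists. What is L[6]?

   i    0    1    2    3    4    5    6    7    8    9   10   11   12
a[i]    7    3    5    8    1    2    8    3    7    9    6    3    3
L[i]    1    1    2    3    1    2    3    3    4    5    4    3    3

3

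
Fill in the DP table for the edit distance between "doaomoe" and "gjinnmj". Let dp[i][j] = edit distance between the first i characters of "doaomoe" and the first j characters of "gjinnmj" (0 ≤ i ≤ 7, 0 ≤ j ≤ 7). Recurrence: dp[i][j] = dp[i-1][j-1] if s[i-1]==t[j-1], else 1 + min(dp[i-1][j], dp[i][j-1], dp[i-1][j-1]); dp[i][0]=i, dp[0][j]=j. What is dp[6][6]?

6

   ''  g  j  i  n  n  m  j
''  0  1  2  3  4  5  6  7
 d  1  1  2  3  4  5  6  7
 o  2  2  2  3  4  5  6  7
 a  3  3  3  3  4  5  6  7
 o  4  4  4  4  4  5  6  7
 m  5  5  5  5  5  5  5  6
 o  6  6  6  6  6  6  6  6
 e  7  7  7  7  7  7  7  7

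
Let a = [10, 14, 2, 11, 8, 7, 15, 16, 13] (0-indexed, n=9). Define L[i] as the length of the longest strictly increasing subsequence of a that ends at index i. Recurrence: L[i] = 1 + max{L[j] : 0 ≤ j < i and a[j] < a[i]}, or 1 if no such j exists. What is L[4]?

2

   i    0    1    2    3    4    5    6    7    8
a[i]   10   14    2   11    8    7   15   16   13
L[i]    1    2    1    2    2    2    3    4    3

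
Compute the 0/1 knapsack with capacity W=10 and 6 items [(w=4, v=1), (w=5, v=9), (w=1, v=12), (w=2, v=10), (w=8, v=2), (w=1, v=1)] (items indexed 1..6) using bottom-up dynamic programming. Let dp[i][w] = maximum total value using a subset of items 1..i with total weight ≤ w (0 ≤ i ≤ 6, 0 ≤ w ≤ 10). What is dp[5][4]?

i\w   0   1   2   3   4   5   6   7   8   9  10
  0   0   0   0   0   0   0   0   0   0   0   0
  1   0   0   0   0   1   1   1   1   1   1   1
  2   0   0   0   0   1   9   9   9   9  10  10
  3   0  12  12  12  12  13  21  21  21  21  22
  4   0  12  12  22  22  22  22  23  31  31  31
  5   0  12  12  22  22  22  22  23  31  31  31
  6   0  12  13  22  23  23  23  23  31  32  32

22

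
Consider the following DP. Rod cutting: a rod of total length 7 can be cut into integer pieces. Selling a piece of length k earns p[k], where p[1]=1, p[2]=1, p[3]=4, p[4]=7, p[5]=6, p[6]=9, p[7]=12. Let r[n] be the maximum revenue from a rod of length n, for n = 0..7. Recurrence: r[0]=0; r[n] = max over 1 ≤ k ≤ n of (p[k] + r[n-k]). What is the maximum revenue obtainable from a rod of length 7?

12

   n    0    1    2    3    4    5    6    7
r[n]    0    1    2    4    7    8    9   12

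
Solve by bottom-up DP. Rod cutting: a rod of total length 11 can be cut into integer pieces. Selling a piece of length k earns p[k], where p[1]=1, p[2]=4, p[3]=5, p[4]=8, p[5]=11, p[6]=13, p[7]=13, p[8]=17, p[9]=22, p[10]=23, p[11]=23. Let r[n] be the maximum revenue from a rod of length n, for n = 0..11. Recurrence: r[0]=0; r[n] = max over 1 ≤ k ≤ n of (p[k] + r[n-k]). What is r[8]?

17

   n    0    1    2    3    4    5    6    7    8    9   10   11
r[n]    0    1    4    5    8   11   13   15   17   22   23   26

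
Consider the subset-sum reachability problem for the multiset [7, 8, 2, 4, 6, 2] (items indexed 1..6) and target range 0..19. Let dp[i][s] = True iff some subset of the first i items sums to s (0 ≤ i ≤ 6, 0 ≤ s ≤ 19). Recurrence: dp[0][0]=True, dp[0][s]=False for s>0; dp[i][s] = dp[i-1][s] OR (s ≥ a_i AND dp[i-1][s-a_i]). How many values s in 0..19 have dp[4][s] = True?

i\s   0   1   2   3   4   5   6   7   8   9  10  11  12  13  14  15  16  17  18  19
  0   T   F   F   F   F   F   F   F   F   F   F   F   F   F   F   F   F   F   F   F
  1   T   F   F   F   F   F   F   T   F   F   F   F   F   F   F   F   F   F   F   F
  2   T   F   F   F   F   F   F   T   T   F   F   F   F   F   F   T   F   F   F   F
  3   T   F   T   F   F   F   F   T   T   T   T   F   F   F   F   T   F   T   F   F
  4   T   F   T   F   T   F   T   T   T   T   T   T   T   T   T   T   F   T   F   T
  5   T   F   T   F   T   F   T   T   T   T   T   T   T   T   T   T   T   T   T   T
  6   T   F   T   F   T   F   T   T   T   T   T   T   T   T   T   T   T   T   T   T

15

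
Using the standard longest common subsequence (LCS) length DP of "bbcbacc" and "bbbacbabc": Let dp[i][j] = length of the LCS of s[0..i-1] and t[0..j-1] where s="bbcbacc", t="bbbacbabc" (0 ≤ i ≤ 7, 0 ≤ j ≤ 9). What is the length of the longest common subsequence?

6

   ''  b  b  b  a  c  b  a  b  c
''  0  0  0  0  0  0  0  0  0  0
 b  0  1  1  1  1  1  1  1  1  1
 b  0  1  2  2  2  2  2  2  2  2
 c  0  1  2  2  2  3  3  3  3  3
 b  0  1  2  3  3  3  4  4  4  4
 a  0  1  2  3  4  4  4  5  5  5
 c  0  1  2  3  4  5  5  5  5  6
 c  0  1  2  3  4  5  5  5  5  6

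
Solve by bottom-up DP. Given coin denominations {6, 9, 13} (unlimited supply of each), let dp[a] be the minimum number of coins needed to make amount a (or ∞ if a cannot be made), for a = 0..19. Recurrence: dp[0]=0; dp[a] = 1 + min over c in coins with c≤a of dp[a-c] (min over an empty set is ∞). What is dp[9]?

 a  0  1  2  3  4  5  6  7  8  9 10 11 12 13 14 15 16 17 18 19
dp  0  -  -  -  -  -  1  -  -  1  -  -  2  1  -  2  -  -  2  2
(- denotes ∞ / unreachable)

1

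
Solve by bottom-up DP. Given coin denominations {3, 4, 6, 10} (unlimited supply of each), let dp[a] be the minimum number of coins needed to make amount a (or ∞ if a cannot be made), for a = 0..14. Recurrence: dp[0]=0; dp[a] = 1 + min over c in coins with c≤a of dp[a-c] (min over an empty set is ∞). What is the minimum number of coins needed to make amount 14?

 a  0  1  2  3  4  5  6  7  8  9 10 11 12 13 14
dp  0  -  -  1  1  -  1  2  2  2  1  3  2  2  2
(- denotes ∞ / unreachable)

2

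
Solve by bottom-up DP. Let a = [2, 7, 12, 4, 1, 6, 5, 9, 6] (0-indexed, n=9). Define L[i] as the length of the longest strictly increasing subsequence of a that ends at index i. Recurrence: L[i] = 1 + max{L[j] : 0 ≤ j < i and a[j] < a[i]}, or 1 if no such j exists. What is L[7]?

   i    0    1    2    3    4    5    6    7    8
a[i]    2    7   12    4    1    6    5    9    6
L[i]    1    2    3    2    1    3    3    4    4

4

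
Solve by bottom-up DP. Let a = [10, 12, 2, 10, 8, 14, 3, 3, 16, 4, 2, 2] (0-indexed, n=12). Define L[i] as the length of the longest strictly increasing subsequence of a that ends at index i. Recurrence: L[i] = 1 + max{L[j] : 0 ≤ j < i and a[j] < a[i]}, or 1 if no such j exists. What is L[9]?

3

   i    0    1    2    3    4    5    6    7    8    9   10   11
a[i]   10   12    2   10    8   14    3    3   16    4    2    2
L[i]    1    2    1    2    2    3    2    2    4    3    1    1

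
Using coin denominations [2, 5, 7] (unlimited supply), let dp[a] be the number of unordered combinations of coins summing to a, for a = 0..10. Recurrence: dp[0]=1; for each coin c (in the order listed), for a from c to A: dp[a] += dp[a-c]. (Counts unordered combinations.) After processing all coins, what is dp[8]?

1

after  coin     0     1     2     3     4     5     6     7     8     9    10
          2     1     0     1     0     1     0     1     0     1     0     1
          5     1     0     1     0     1     1     1     1     1     1     2
          7     1     0     1     0     1     1     1     2     1     2     2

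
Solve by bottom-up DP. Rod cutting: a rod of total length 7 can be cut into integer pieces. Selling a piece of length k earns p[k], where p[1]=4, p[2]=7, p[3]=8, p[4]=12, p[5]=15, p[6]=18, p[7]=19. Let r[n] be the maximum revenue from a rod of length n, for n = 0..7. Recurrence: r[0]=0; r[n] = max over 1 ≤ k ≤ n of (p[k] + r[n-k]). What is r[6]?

   n    0    1    2    3    4    5    6    7
r[n]    0    4    8   12   16   20   24   28

24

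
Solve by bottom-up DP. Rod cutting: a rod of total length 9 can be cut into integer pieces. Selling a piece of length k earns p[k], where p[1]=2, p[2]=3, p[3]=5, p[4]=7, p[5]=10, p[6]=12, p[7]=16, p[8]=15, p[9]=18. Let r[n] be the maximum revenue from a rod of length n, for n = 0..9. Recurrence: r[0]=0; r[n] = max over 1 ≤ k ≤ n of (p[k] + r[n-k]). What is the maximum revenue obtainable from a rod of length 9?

20

   n    0    1    2    3    4    5    6    7    8    9
r[n]    0    2    4    6    8   10   12   16   18   20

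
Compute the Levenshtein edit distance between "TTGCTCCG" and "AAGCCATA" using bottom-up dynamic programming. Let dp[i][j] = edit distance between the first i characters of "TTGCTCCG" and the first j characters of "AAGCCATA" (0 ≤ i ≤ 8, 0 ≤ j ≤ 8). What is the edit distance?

6

   ''  A  A  G  C  C  A  T  A
''  0  1  2  3  4  5  6  7  8
 T  1  1  2  3  4  5  6  6  7
 T  2  2  2  3  4  5  6  6  7
 G  3  3  3  2  3  4  5  6  7
 C  4  4  4  3  2  3  4  5  6
 T  5  5  5  4  3  3  4  4  5
 C  6  6  6  5  4  3  4  5  5
 C  7  7  7  6  5  4  4  5  6
 G  8  8  8  7  6  5  5  5  6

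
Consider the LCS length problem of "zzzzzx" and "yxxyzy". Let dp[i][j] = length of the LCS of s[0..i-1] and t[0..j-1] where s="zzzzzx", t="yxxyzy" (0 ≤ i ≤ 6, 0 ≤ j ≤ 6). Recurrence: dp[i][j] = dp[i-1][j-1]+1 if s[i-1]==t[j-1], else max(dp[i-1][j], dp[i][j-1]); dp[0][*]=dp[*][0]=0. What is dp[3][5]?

   ''  y  x  x  y  z  y
''  0  0  0  0  0  0  0
 z  0  0  0  0  0  1  1
 z  0  0  0  0  0  1  1
 z  0  0  0  0  0  1  1
 z  0  0  0  0  0  1  1
 z  0  0  0  0  0  1  1
 x  0  0  1  1  1  1  1

1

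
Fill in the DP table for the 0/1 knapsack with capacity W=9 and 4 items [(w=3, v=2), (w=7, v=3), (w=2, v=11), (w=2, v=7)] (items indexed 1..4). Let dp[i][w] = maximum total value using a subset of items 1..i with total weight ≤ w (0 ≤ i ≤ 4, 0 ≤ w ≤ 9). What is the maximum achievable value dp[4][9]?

20

i\w   0   1   2   3   4   5   6   7   8   9
  0   0   0   0   0   0   0   0   0   0   0
  1   0   0   0   2   2   2   2   2   2   2
  2   0   0   0   2   2   2   2   3   3   3
  3   0   0  11  11  11  13  13  13  13  14
  4   0   0  11  11  18  18  18  20  20  20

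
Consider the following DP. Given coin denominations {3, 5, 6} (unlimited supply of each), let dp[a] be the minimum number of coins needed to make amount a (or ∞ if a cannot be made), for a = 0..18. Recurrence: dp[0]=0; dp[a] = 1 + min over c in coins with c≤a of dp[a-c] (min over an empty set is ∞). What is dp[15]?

3

 a  0  1  2  3  4  5  6  7  8  9 10 11 12 13 14 15 16 17 18
dp  0  -  -  1  -  1  1  -  2  2  2  2  2  3  3  3  3  3  3
(- denotes ∞ / unreachable)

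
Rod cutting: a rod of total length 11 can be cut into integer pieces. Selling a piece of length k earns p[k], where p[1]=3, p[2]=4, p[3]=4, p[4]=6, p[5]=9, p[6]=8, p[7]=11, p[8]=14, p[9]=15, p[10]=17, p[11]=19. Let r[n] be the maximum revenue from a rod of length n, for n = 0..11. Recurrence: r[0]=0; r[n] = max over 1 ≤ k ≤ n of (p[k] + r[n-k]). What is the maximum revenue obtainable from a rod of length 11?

33

   n    0    1    2    3    4    5    6    7    8    9   10   11
r[n]    0    3    6    9   12   15   18   21   24   27   30   33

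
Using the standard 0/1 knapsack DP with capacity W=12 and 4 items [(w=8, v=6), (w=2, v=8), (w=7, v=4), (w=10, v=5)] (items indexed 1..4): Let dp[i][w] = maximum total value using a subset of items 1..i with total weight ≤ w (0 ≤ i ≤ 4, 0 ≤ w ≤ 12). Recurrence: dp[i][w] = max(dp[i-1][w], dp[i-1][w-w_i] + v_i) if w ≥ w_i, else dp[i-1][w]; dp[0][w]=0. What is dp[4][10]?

14

i\w   0   1   2   3   4   5   6   7   8   9  10  11  12
  0   0   0   0   0   0   0   0   0   0   0   0   0   0
  1   0   0   0   0   0   0   0   0   6   6   6   6   6
  2   0   0   8   8   8   8   8   8   8   8  14  14  14
  3   0   0   8   8   8   8   8   8   8  12  14  14  14
  4   0   0   8   8   8   8   8   8   8  12  14  14  14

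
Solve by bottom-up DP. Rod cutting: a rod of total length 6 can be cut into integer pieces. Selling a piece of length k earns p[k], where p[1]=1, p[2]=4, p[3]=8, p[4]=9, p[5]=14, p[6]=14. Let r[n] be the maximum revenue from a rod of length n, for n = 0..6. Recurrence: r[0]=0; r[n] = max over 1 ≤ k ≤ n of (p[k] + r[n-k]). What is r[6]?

   n    0    1    2    3    4    5    6
r[n]    0    1    4    8    9   14   16

16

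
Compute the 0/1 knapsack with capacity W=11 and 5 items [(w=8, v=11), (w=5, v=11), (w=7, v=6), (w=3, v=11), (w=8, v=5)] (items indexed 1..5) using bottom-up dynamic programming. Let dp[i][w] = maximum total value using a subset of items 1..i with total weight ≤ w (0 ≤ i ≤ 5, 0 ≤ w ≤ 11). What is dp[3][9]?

i\w   0   1   2   3   4   5   6   7   8   9  10  11
  0   0   0   0   0   0   0   0   0   0   0   0   0
  1   0   0   0   0   0   0   0   0  11  11  11  11
  2   0   0   0   0   0  11  11  11  11  11  11  11
  3   0   0   0   0   0  11  11  11  11  11  11  11
  4   0   0   0  11  11  11  11  11  22  22  22  22
  5   0   0   0  11  11  11  11  11  22  22  22  22

11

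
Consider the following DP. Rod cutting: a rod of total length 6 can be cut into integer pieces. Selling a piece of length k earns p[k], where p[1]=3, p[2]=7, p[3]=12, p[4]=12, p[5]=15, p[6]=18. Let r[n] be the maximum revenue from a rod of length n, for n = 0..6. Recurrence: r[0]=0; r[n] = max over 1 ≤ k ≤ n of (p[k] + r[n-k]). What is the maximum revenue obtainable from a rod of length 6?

24

   n    0    1    2    3    4    5    6
r[n]    0    3    7   12   15   19   24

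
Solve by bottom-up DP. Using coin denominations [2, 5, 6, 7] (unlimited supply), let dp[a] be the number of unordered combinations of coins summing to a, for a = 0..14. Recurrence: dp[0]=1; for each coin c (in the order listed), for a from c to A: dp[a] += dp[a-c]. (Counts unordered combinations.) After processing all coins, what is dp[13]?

4

after  coin     0     1     2     3     4     5     6     7     8     9    10    11    12    13    14
          2     1     0     1     0     1     0     1     0     1     0     1     0     1     0     1
          5     1     0     1     0     1     1     1     1     1     1     2     1     2     1     2
          6     1     0     1     0     1     1     2     1     2     1     3     2     4     2     4
          7     1     0     1     0     1     1     2     2     2     2     3     3     5     4     6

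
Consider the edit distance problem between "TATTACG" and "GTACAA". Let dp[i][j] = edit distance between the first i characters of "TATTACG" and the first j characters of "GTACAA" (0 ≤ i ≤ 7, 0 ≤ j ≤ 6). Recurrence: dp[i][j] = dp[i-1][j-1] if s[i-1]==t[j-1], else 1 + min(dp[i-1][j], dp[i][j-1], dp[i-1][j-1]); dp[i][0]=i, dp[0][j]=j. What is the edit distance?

   ''  G  T  A  C  A  A
''  0  1  2  3  4  5  6
 T  1  1  1  2  3  4  5
 A  2  2  2  1  2  3  4
 T  3  3  2  2  2  3  4
 T  4  4  3  3  3  3  4
 A  5  5  4  3  4  3  3
 C  6  6  5  4  3  4  4
 G  7  6  6  5  4  4  5

5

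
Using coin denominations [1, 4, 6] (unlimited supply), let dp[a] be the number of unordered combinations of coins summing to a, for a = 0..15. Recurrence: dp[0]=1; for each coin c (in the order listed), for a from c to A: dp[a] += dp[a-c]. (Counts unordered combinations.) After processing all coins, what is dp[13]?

7

after  coin     0     1     2     3     4     5     6     7     8     9    10    11    12    13    14    15
          1     1     1     1     1     1     1     1     1     1     1     1     1     1     1     1     1
          4     1     1     1     1     2     2     2     2     3     3     3     3     4     4     4     4
          6     1     1     1     1     2     2     3     3     4     4     5     5     7     7     8     8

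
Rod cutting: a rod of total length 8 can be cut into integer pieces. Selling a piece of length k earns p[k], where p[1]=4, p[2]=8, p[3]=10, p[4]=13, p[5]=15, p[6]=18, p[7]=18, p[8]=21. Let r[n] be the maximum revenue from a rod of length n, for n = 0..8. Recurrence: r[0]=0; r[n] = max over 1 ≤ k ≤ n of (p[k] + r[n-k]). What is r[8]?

32

   n    0    1    2    3    4    5    6    7    8
r[n]    0    4    8   12   16   20   24   28   32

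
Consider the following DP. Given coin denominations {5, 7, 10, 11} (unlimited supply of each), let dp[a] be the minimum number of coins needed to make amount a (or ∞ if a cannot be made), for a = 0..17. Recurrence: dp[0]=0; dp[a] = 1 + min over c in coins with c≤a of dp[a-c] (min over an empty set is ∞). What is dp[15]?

2

 a  0  1  2  3  4  5  6  7  8  9 10 11 12 13 14 15 16 17
dp  0  -  -  -  -  1  -  1  -  -  1  1  2  -  2  2  2  2
(- denotes ∞ / unreachable)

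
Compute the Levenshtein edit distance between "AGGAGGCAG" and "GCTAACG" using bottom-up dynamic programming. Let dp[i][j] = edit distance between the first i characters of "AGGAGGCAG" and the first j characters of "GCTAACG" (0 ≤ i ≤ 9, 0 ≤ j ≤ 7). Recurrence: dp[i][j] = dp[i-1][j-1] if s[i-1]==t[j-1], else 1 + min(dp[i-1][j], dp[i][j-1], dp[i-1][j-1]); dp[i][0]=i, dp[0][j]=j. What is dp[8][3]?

6

   ''  G  C  T  A  A  C  G
''  0  1  2  3  4  5  6  7
 A  1  1  2  3  3  4  5  6
 G  2  1  2  3  4  4  5  5
 G  3  2  2  3  4  5  5  5
 A  4  3  3  3  3  4  5  6
 G  5  4  4  4  4  4  5  5
 G  6  5  5  5  5  5  5  5
 C  7  6  5  6  6  6  5  6
 A  8  7  6  6  6  6  6  6
 G  9  8  7  7  7  7  7  6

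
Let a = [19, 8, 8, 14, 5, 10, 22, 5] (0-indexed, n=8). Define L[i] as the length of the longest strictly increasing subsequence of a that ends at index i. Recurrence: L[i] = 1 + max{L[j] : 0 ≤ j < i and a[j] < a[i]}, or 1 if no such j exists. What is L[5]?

2

   i    0    1    2    3    4    5    6    7
a[i]   19    8    8   14    5   10   22    5
L[i]    1    1    1    2    1    2    3    1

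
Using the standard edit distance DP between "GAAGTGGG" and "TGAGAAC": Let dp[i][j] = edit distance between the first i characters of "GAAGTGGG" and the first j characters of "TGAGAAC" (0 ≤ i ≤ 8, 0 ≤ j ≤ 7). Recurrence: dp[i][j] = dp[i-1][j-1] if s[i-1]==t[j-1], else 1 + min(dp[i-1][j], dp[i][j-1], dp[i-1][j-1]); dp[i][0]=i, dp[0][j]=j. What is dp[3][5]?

2

   ''  T  G  A  G  A  A  C
''  0  1  2  3  4  5  6  7
 G  1  1  1  2  3  4  5  6
 A  2  2  2  1  2  3  4  5
 A  3  3  3  2  2  2  3  4
 G  4  4  3  3  2  3  3  4
 T  5  4  4  4  3  3  4  4
 G  6  5  4  5  4  4  4  5
 G  7  6  5  5  5  5  5  5
 G  8  7  6  6  5  6  6  6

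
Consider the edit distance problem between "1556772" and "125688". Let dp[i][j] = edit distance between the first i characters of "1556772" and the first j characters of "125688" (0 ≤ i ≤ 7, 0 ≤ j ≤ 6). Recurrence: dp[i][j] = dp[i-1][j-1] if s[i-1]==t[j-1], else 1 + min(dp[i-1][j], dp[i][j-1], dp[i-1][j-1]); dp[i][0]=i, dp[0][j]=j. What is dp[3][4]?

   ''  1  2  5  6  8  8
''  0  1  2  3  4  5  6
 1  1  0  1  2  3  4  5
 5  2  1  1  1  2  3  4
 5  3  2  2  1  2  3  4
 6  4  3  3  2  1  2  3
 7  5  4  4  3  2  2  3
 7  6  5  5  4  3  3  3
 2  7  6  5  5  4  4  4

2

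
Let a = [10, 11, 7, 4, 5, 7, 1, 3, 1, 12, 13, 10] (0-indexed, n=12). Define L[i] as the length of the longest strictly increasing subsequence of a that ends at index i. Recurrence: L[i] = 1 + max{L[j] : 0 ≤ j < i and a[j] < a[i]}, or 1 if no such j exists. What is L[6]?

1

   i    0    1    2    3    4    5    6    7    8    9   10   11
a[i]   10   11    7    4    5    7    1    3    1   12   13   10
L[i]    1    2    1    1    2    3    1    2    1    4    5    4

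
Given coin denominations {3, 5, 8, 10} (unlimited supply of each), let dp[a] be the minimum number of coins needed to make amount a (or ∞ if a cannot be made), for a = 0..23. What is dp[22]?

 a  0  1  2  3  4  5  6  7  8  9 10 11 12 13 14 15 16 17 18 19 20 21 22 23
dp  0  -  -  1  -  1  2  -  1  3  1  2  4  2  3  2  2  4  2  3  2  3  4  3
(- denotes ∞ / unreachable)

4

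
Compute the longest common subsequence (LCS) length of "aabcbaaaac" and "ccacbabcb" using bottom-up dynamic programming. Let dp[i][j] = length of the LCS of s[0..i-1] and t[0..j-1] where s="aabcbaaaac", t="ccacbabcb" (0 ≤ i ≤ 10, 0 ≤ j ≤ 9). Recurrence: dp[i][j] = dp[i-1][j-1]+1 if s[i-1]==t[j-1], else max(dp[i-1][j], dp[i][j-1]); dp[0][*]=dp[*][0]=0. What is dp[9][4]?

   ''  c  c  a  c  b  a  b  c  b
''  0  0  0  0  0  0  0  0  0  0
 a  0  0  0  1  1  1  1  1  1  1
 a  0  0  0  1  1  1  2  2  2  2
 b  0  0  0  1  1  2  2  3  3  3
 c  0  1  1  1  2  2  2  3  4  4
 b  0  1  1  1  2  3  3  3  4  5
 a  0  1  1  2  2  3  4  4  4  5
 a  0  1  1  2  2  3  4  4  4  5
 a  0  1  1  2  2  3  4  4  4  5
 a  0  1  1  2  2  3  4  4  4  5
 c  0  1  2  2  3  3  4  4  5  5

2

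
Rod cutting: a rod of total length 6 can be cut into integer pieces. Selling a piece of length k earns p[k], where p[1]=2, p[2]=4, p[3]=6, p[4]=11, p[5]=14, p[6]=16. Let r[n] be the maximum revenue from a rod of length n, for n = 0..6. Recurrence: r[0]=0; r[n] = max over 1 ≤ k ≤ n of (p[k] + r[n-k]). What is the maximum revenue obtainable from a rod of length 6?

   n    0    1    2    3    4    5    6
r[n]    0    2    4    6   11   14   16

16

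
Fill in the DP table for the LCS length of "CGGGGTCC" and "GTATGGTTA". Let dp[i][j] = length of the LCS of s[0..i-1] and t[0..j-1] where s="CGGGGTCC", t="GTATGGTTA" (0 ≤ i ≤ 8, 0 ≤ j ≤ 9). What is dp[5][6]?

3

   ''  G  T  A  T  G  G  T  T  A
''  0  0  0  0  0  0  0  0  0  0
 C  0  0  0  0  0  0  0  0  0  0
 G  0  1  1  1  1  1  1  1  1  1
 G  0  1  1  1  1  2  2  2  2  2
 G  0  1  1  1  1  2  3  3  3  3
 G  0  1  1  1  1  2  3  3  3  3
 T  0  1  2  2  2  2  3  4  4  4
 C  0  1  2  2  2  2  3  4  4  4
 C  0  1  2  2  2  2  3  4  4  4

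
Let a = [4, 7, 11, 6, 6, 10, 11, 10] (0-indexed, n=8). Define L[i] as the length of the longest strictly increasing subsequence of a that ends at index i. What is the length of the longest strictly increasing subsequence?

   i    0    1    2    3    4    5    6    7
a[i]    4    7   11    6    6   10   11   10
L[i]    1    2    3    2    2    3    4    3

4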